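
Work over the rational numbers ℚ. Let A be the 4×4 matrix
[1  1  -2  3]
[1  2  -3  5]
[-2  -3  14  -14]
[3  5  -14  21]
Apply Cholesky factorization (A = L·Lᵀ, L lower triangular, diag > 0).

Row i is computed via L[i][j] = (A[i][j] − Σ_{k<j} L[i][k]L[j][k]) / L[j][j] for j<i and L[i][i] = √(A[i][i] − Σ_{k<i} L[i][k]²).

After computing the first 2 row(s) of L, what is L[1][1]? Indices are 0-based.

L[1][1] = 1

Step 1: L[0][0] = √(1) = 1.
  L[1][0] = (1) / L[0][0] = 1.
Step 2: L[1][1] = √(1) = 1.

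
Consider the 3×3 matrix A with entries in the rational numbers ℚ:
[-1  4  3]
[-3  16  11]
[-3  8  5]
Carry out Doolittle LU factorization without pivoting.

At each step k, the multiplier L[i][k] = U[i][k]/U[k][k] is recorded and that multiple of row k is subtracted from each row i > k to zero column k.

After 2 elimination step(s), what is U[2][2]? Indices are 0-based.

U[2][2] = -2

[col 0] pivot -1
  R1 -= 3*R0 → (0, 4, 2)  (L[1][0] := 3)
  R2 -= 3*R0 → (0, -4, -4)  (L[2][0] := 3)
[col 1] pivot 4
  R2 -= -1*R1 → (0, 0, -2)  (L[2][1] := -1)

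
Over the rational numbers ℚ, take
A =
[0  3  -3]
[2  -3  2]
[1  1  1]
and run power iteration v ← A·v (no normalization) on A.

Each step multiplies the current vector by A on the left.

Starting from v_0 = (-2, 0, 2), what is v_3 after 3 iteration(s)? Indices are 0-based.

v_3 = (-18, 24, -18)

v_0 = (-2, 0, 2).
v_1 = A·v_0 = (-6, 0, 0).
v_2 = A·v_1 = (0, -12, -6).
v_3 = A·v_2 = (-18, 24, -18).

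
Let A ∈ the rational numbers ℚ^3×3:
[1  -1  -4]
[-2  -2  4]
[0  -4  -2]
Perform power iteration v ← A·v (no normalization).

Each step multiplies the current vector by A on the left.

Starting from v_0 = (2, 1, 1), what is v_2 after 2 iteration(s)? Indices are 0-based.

v_2 = (23, -14, 20)

v_0 = (2, 1, 1).
v_1 = A·v_0 = (-3, -2, -6).
v_2 = A·v_1 = (23, -14, 20).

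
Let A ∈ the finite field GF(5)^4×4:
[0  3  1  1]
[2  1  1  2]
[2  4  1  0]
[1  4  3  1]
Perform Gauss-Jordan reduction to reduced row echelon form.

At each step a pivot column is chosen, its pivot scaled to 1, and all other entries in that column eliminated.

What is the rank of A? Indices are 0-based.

rank = 4

step 1: exchange rows 0,1
step 1: normalize row 0 (÷2) = (1, 3, 3, 1)
  row 2: subtract 2×row0 = (0, 3, 0, 3)
  row 3: subtract 1×row0 = (0, 1, 0, 0)
step 2: normalize row 1 (÷3) = (0, 1, 2, 2)
  row 0: subtract 3×row1 = (1, 0, 2, 0)
  row 2: subtract 3×row1 = (0, 0, 4, 2)
  row 3: subtract 1×row1 = (0, 0, 3, 3)
step 3: normalize row 2 (÷4) = (0, 0, 1, 3)
  row 0: subtract 2×row2 = (1, 0, 0, 4)
  row 1: subtract 2×row2 = (0, 1, 0, 1)
  row 3: subtract 3×row2 = (0, 0, 0, 4)
step 4: normalize row 3 (÷4) = (0, 0, 0, 1)
  row 0: subtract 4×row3 = (1, 0, 0, 0)
  row 1: subtract 1×row3 = (0, 1, 0, 0)
  row 2: subtract 3×row3 = (0, 0, 1, 0)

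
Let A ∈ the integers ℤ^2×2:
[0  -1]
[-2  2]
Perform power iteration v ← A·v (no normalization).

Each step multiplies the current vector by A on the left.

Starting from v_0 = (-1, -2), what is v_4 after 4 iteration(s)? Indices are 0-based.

v_4 = (20, -56)

v_0 = (-1, -2).
v_1 = A·v_0 = (2, -2).
v_2 = A·v_1 = (2, -8).
v_3 = A·v_2 = (8, -20).
v_4 = A·v_3 = (20, -56).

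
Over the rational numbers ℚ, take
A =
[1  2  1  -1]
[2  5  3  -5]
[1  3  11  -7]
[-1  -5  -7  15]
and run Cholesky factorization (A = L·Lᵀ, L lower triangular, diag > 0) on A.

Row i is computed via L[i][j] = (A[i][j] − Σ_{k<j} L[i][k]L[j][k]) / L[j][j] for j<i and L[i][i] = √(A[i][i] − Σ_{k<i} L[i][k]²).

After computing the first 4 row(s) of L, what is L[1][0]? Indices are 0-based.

L[1][0] = 2

Step 1: L[0][0] = √(1) = 1.
  L[1][0] = (2) / L[0][0] = 2.
Step 2: L[1][1] = √(1) = 1.
  L[2][0] = (1) / L[0][0] = 1.
  L[2][1] = (1) / L[1][1] = 1.
Step 3: L[2][2] = √(9) = 3.
  L[3][0] = (-1) / L[0][0] = -1.
  L[3][1] = (-3) / L[1][1] = -3.
  L[3][2] = (-3) / L[2][2] = -1.
Step 4: L[3][3] = √(4) = 2.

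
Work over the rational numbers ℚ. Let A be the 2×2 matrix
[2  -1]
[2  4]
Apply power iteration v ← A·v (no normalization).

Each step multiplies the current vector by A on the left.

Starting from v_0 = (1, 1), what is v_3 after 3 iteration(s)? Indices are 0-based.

v_0 = (1, 1).
v_1 = A·v_0 = (1, 6).
v_2 = A·v_1 = (-4, 26).
v_3 = A·v_2 = (-34, 96).

v_3 = (-34, 96)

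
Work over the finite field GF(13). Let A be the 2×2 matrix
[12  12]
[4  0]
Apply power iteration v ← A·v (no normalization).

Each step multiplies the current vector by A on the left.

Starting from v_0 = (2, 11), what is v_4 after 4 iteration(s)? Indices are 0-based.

v_4 = (11, 6)

v_0 = (2, 11).
v_1 = A·v_0 = (0, 8).
v_2 = A·v_1 = (5, 0).
v_3 = A·v_2 = (8, 7).
v_4 = A·v_3 = (11, 6).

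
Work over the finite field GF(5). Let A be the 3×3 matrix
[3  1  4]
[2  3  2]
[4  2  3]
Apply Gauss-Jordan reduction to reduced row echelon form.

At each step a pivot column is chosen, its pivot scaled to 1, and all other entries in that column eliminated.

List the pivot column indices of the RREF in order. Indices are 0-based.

step 1: normalize row 0 (÷3) = (1, 2, 3)
  row 1: subtract 2×row0 = (0, 4, 1)
  row 2: subtract 4×row0 = (0, 4, 1)
step 2: normalize row 1 (÷4) = (0, 1, 4)
  row 0: subtract 2×row1 = (1, 0, 0)
  row 2: subtract 4×row1 = (0, 0, 0)
skip col 2 (zero from row 2)

pivot columns: 0, 1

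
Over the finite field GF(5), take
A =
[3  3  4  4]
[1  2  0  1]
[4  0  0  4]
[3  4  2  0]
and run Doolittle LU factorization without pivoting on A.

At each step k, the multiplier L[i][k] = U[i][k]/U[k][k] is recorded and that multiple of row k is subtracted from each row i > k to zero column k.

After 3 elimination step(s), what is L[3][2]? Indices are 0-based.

L[3][2] = 1

Step 1: pivot at (0,0) is 3.
  row1 ← row1 − (2)·row0  ⇒  L[1][0]=2, U row1=(0, 1, 2, 3)
  row2 ← row2 − (3)·row0  ⇒  L[2][0]=3, U row2=(0, 1, 3, 2)
  row3 ← row3 − (1)·row0  ⇒  L[3][0]=1, U row3=(0, 1, 3, 1)
Step 2: pivot at (1,1) is 1.
  row2 ← row2 − (1)·row1  ⇒  L[2][1]=1, U row2=(0, 0, 1, 4)
  row3 ← row3 − (1)·row1  ⇒  L[3][1]=1, U row3=(0, 0, 1, 3)
Step 3: pivot at (2,2) is 1.
  row3 ← row3 − (1)·row2  ⇒  L[3][2]=1, U row3=(0, 0, 0, 4)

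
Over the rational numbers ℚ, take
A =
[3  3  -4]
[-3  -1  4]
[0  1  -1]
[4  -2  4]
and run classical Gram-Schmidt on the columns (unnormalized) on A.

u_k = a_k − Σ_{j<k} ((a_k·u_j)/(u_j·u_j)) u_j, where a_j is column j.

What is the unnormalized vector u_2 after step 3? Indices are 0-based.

Step 1: u_0 = a_0 = (3, -3, 0, 4).
Step 2: u_1 = a_1 − (2/17)·u_0 = (45/17, -11/17, 1, -42/17).
Step 3: u_2 = a_2 − (-4/17)·u_0 − (-409/247)·u_1 = (269/247, 549/247, 162/247, 210/247).

u_2 = (269/247, 549/247, 162/247, 210/247)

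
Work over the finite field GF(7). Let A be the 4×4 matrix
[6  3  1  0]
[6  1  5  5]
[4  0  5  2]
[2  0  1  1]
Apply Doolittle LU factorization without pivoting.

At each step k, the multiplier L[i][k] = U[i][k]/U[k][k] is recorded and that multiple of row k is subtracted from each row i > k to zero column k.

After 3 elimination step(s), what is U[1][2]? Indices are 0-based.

[col 0] pivot 6
  R1 -= 1*R0 → (0, 5, 4, 5)  (L[1][0] := 1)
  R2 -= 3*R0 → (0, 5, 2, 2)  (L[2][0] := 3)
  R3 -= 5*R0 → (0, 6, 3, 1)  (L[3][0] := 5)
[col 1] pivot 5
  R2 -= 1*R1 → (0, 0, 5, 4)  (L[2][1] := 1)
  R3 -= 4*R1 → (0, 0, 1, 2)  (L[3][1] := 4)
[col 2] pivot 5
  R3 -= 3*R2 → (0, 0, 0, 4)  (L[3][2] := 3)

U[1][2] = 4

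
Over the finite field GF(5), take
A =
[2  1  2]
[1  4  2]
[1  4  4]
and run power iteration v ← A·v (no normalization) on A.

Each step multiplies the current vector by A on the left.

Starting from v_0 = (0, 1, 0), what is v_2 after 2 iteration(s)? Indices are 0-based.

v_0 = (0, 1, 0).
v_1 = A·v_0 = (1, 4, 4).
v_2 = A·v_1 = (4, 0, 3).

v_2 = (4, 0, 3)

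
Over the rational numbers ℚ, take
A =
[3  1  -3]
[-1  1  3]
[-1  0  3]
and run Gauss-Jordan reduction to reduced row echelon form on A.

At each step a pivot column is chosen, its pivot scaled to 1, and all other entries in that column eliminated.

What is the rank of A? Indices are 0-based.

rank = 3

step 1: normalize row 0 (÷3) = (1, 1/3, -1)
  row 1: subtract -1×row0 = (0, 4/3, 2)
  row 2: subtract -1×row0 = (0, 1/3, 2)
step 2: normalize row 1 (÷4/3) = (0, 1, 3/2)
  row 0: subtract 1/3×row1 = (1, 0, -3/2)
  row 2: subtract 1/3×row1 = (0, 0, 3/2)
step 3: normalize row 2 (÷3/2) = (0, 0, 1)
  row 0: subtract -3/2×row2 = (1, 0, 0)
  row 1: subtract 3/2×row2 = (0, 1, 0)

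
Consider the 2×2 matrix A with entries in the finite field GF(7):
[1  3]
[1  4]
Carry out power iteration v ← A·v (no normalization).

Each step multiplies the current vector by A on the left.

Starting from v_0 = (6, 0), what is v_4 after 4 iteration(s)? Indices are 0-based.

v_0 = (6, 0).
v_1 = A·v_0 = (6, 6).
v_2 = A·v_1 = (3, 2).
v_3 = A·v_2 = (2, 4).
v_4 = A·v_3 = (0, 4).

v_4 = (0, 4)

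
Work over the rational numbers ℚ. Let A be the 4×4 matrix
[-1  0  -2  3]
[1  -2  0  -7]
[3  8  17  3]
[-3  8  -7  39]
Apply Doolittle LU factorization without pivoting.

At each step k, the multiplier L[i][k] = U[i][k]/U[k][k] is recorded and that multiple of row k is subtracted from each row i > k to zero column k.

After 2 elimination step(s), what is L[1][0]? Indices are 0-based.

[col 0] pivot -1
  R1 -= -1*R0 → (0, -2, -2, -4)  (L[1][0] := -1)
  R2 -= -3*R0 → (0, 8, 11, 12)  (L[2][0] := -3)
  R3 -= 3*R0 → (0, 8, -1, 30)  (L[3][0] := 3)
[col 1] pivot -2
  R2 -= -4*R1 → (0, 0, 3, -4)  (L[2][1] := -4)
  R3 -= -4*R1 → (0, 0, -9, 14)  (L[3][1] := -4)

L[1][0] = -1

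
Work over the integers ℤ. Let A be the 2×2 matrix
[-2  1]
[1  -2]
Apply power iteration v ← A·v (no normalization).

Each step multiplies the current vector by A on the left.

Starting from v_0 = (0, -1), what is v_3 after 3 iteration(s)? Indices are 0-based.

v_3 = (-13, 14)

v_0 = (0, -1).
v_1 = A·v_0 = (-1, 2).
v_2 = A·v_1 = (4, -5).
v_3 = A·v_2 = (-13, 14).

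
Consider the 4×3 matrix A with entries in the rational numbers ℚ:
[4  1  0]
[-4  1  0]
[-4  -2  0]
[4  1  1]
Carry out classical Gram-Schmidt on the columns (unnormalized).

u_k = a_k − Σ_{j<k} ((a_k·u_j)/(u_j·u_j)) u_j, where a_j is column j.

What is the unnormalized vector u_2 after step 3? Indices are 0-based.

Step 1: u_0 = a_0 = (4, -4, -4, 4).
Step 2: u_1 = a_1 − (3/16)·u_0 = (1/4, 7/4, -5/4, 1/4).
Step 3: u_2 = a_2 − (1/16)·u_0 − (1/19)·u_1 = (-5/19, 3/19, 6/19, 14/19).

u_2 = (-5/19, 3/19, 6/19, 14/19)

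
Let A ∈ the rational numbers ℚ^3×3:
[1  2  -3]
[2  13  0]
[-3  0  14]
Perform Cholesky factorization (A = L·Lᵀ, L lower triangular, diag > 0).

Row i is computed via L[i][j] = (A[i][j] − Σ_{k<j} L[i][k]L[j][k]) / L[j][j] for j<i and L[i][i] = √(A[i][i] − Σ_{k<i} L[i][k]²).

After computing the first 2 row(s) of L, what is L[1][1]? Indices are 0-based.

L[1][1] = 3

Step 1: L[0][0] = √(1) = 1.
  L[1][0] = (2) / L[0][0] = 2.
Step 2: L[1][1] = √(9) = 3.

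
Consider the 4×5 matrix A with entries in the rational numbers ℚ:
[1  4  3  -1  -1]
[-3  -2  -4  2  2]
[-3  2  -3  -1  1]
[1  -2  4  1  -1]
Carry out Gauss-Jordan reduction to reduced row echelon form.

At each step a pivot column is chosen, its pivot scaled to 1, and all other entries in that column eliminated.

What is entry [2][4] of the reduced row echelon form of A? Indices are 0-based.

M[2][4] = -4/15

step 1: normalize row 0 (÷1) = (1, 4, 3, -1, -1)
  row 1: subtract -3×row0 = (0, 10, 5, -1, -1)
  row 2: subtract -3×row0 = (0, 14, 6, -4, -2)
  row 3: subtract 1×row0 = (0, -6, 1, 2, 0)
step 2: normalize row 1 (÷10) = (0, 1, 1/2, -1/10, -1/10)
  row 0: subtract 4×row1 = (1, 0, 1, -3/5, -3/5)
  row 2: subtract 14×row1 = (0, 0, -1, -13/5, -3/5)
  row 3: subtract -6×row1 = (0, 0, 4, 7/5, -3/5)
step 3: normalize row 2 (÷-1) = (0, 0, 1, 13/5, 3/5)
  row 0: subtract 1×row2 = (1, 0, 0, -16/5, -6/5)
  row 1: subtract 1/2×row2 = (0, 1, 0, -7/5, -2/5)
  row 3: subtract 4×row2 = (0, 0, 0, -9, -3)
step 4: normalize row 3 (÷-9) = (0, 0, 0, 1, 1/3)
  row 0: subtract -16/5×row3 = (1, 0, 0, 0, -2/15)
  row 1: subtract -7/5×row3 = (0, 1, 0, 0, 1/15)
  row 2: subtract 13/5×row3 = (0, 0, 1, 0, -4/15)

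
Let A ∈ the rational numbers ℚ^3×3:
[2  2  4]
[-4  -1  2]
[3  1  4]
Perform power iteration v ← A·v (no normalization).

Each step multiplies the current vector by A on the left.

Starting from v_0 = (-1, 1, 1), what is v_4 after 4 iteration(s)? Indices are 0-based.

v_4 = (806, -113, 961)

v_0 = (-1, 1, 1).
v_1 = A·v_0 = (4, 5, 2).
v_2 = A·v_1 = (26, -17, 25).
v_3 = A·v_2 = (118, -37, 161).
v_4 = A·v_3 = (806, -113, 961).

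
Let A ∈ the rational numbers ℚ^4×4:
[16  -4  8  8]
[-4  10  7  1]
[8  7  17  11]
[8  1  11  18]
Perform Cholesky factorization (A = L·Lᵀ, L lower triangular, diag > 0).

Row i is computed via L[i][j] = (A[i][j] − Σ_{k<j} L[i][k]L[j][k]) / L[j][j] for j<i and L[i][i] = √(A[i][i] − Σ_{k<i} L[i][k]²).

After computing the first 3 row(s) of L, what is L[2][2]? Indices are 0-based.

Step 1: L[0][0] = √(16) = 4.
  L[1][0] = (-4) / L[0][0] = -1.
Step 2: L[1][1] = √(9) = 3.
  L[2][0] = (8) / L[0][0] = 2.
  L[2][1] = (9) / L[1][1] = 3.
Step 3: L[2][2] = √(4) = 2.

L[2][2] = 2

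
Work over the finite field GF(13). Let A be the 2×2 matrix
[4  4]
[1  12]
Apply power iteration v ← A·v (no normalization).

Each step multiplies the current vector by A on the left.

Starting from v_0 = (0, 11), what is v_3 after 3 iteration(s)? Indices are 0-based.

v_3 = (7, 12)

v_0 = (0, 11).
v_1 = A·v_0 = (5, 2).
v_2 = A·v_1 = (2, 3).
v_3 = A·v_2 = (7, 12).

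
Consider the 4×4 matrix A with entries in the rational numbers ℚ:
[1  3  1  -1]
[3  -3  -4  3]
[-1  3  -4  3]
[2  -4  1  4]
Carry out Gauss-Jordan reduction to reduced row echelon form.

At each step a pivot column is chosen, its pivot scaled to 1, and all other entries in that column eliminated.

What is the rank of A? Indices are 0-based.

[1] R0 /= 1  ⇒  (1, 3, 1, -1)
     R1 -= 3·R0  ⇒  (0, -12, -7, 6)
     R2 -= -1·R0  ⇒  (0, 6, -3, 2)
     R3 -= 2·R0  ⇒  (0, -10, -1, 6)
[2] R1 /= -12  ⇒  (0, 1, 7/12, -1/2)
     R0 -= 3·R1  ⇒  (1, 0, -3/4, 1/2)
     R2 -= 6·R1  ⇒  (0, 0, -13/2, 5)
     R3 -= -10·R1  ⇒  (0, 0, 29/6, 1)
[3] R2 /= -13/2  ⇒  (0, 0, 1, -10/13)
     R0 -= -3/4·R2  ⇒  (1, 0, 0, -1/13)
     R1 -= 7/12·R2  ⇒  (0, 1, 0, -2/39)
     R3 -= 29/6·R2  ⇒  (0, 0, 0, 184/39)
[4] R3 /= 184/39  ⇒  (0, 0, 0, 1)
     R0 -= -1/13·R3  ⇒  (1, 0, 0, 0)
     R1 -= -2/39·R3  ⇒  (0, 1, 0, 0)
     R2 -= -10/13·R3  ⇒  (0, 0, 1, 0)

rank = 4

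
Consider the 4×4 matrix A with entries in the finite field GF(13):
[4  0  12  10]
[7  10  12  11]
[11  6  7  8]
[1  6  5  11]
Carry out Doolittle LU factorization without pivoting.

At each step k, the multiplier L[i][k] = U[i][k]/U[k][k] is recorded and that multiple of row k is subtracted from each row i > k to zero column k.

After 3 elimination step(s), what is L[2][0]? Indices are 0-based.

Step 1: pivot at (0,0) is 4.
  row1 ← row1 − (5)·row0  ⇒  L[1][0]=5, U row1=(0, 10, 4, 0)
  row2 ← row2 − (6)·row0  ⇒  L[2][0]=6, U row2=(0, 6, 0, 0)
  row3 ← row3 − (10)·row0  ⇒  L[3][0]=10, U row3=(0, 6, 2, 2)
Step 2: pivot at (1,1) is 10.
  row2 ← row2 − (11)·row1  ⇒  L[2][1]=11, U row2=(0, 0, 8, 0)
  row3 ← row3 − (11)·row1  ⇒  L[3][1]=11, U row3=(0, 0, 10, 2)
Step 3: pivot at (2,2) is 8.
  row3 ← row3 − (11)·row2  ⇒  L[3][2]=11, U row3=(0, 0, 0, 2)

L[2][0] = 6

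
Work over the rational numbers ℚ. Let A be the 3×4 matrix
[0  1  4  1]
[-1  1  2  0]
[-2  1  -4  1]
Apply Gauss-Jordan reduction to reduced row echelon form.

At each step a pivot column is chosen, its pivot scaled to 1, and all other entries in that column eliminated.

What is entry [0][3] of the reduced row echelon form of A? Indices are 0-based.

[1] R0 <-> R1
[1] R0 /= -1  ⇒  (1, -1, -2, 0)
     R2 -= -2·R0  ⇒  (0, -1, -8, 1)
[2] R1 /= 1  ⇒  (0, 1, 4, 1)
     R0 -= -1·R1  ⇒  (1, 0, 2, 1)
     R2 -= -1·R1  ⇒  (0, 0, -4, 2)
[3] R2 /= -4  ⇒  (0, 0, 1, -1/2)
     R0 -= 2·R2  ⇒  (1, 0, 0, 2)
     R1 -= 4·R2  ⇒  (0, 1, 0, 3)

M[0][3] = 2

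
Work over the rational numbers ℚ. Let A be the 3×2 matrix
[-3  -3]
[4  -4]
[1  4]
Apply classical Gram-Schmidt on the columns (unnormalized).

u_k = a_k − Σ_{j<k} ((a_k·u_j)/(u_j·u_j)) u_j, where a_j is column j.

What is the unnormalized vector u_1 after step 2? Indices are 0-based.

Step 1: u_0 = a_0 = (-3, 4, 1).
Step 2: u_1 = a_1 − (-3/26)·u_0 = (-87/26, -46/13, 107/26).

u_1 = (-87/26, -46/13, 107/26)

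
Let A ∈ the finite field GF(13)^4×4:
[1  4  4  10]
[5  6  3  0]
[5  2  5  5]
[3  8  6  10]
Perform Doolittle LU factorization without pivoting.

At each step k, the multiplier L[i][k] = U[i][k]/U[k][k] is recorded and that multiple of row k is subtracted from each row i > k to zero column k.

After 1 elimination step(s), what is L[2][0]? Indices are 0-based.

L[2][0] = 5

Step 1: pivot at (0,0) is 1.
  row1 ← row1 − (5)·row0  ⇒  L[1][0]=5, U row1=(0, 12, 9, 2)
  row2 ← row2 − (5)·row0  ⇒  L[2][0]=5, U row2=(0, 8, 11, 7)
  row3 ← row3 − (3)·row0  ⇒  L[3][0]=3, U row3=(0, 9, 7, 6)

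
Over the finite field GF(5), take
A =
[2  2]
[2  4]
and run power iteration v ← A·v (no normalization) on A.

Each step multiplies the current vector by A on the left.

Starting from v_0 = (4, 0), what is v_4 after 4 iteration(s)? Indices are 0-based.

v_0 = (4, 0).
v_1 = A·v_0 = (3, 3).
v_2 = A·v_1 = (2, 3).
v_3 = A·v_2 = (0, 1).
v_4 = A·v_3 = (2, 4).

v_4 = (2, 4)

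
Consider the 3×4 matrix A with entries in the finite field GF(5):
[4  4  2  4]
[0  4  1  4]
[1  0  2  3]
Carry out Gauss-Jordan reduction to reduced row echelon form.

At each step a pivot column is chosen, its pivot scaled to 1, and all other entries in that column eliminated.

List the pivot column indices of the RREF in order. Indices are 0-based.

pivot columns: 0, 1, 2

step 1: normalize row 0 (÷4) = (1, 1, 3, 1)
  row 2: subtract 1×row0 = (0, 4, 4, 2)
step 2: normalize row 1 (÷4) = (0, 1, 4, 1)
  row 0: subtract 1×row1 = (1, 0, 4, 0)
  row 2: subtract 4×row1 = (0, 0, 3, 3)
step 3: normalize row 2 (÷3) = (0, 0, 1, 1)
  row 0: subtract 4×row2 = (1, 0, 0, 1)
  row 1: subtract 4×row2 = (0, 1, 0, 2)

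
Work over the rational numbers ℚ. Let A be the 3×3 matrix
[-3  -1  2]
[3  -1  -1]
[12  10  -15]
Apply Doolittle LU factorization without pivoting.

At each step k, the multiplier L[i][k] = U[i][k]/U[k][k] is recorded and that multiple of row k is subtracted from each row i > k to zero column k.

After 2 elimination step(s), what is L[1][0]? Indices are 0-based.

[col 0] pivot -3
  R1 -= -1*R0 → (0, -2, 1)  (L[1][0] := -1)
  R2 -= -4*R0 → (0, 6, -7)  (L[2][0] := -4)
[col 1] pivot -2
  R2 -= -3*R1 → (0, 0, -4)  (L[2][1] := -3)

L[1][0] = -1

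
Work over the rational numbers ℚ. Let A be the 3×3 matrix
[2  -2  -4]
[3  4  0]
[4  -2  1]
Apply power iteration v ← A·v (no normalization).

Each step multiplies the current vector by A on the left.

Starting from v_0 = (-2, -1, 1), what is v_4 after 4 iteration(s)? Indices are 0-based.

v_0 = (-2, -1, 1).
v_1 = A·v_0 = (-6, -10, -5).
v_2 = A·v_1 = (28, -58, -9).
v_3 = A·v_2 = (208, -148, 219).
v_4 = A·v_3 = (-164, 32, 1347).

v_4 = (-164, 32, 1347)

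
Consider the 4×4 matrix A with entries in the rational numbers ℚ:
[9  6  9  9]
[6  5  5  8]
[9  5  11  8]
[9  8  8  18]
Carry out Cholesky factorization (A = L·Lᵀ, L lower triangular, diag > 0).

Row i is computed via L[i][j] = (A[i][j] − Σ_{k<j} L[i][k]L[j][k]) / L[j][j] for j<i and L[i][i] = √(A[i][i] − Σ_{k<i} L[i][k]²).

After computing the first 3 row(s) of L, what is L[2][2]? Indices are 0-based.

L[2][2] = 1

Step 1: L[0][0] = √(9) = 3.
  L[1][0] = (6) / L[0][0] = 2.
Step 2: L[1][1] = √(1) = 1.
  L[2][0] = (9) / L[0][0] = 3.
  L[2][1] = (-1) / L[1][1] = -1.
Step 3: L[2][2] = √(1) = 1.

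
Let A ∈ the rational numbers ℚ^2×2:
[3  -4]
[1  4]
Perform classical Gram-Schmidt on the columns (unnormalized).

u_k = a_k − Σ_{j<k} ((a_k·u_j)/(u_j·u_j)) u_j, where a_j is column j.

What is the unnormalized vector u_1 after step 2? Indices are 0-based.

u_1 = (-8/5, 24/5)

Step 1: u_0 = a_0 = (3, 1).
Step 2: u_1 = a_1 − (-4/5)·u_0 = (-8/5, 24/5).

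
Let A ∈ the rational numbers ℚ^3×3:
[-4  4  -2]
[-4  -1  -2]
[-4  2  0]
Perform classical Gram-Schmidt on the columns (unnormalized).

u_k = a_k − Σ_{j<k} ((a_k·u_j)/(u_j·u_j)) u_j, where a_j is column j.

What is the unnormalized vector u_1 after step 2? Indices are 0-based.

Step 1: u_0 = a_0 = (-4, -4, -4).
Step 2: u_1 = a_1 − (-5/12)·u_0 = (7/3, -8/3, 1/3).

u_1 = (7/3, -8/3, 1/3)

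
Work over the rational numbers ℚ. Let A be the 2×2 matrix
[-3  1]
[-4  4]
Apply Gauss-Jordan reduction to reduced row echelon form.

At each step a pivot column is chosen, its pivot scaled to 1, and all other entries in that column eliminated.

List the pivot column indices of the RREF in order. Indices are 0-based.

step 1: normalize row 0 (÷-3) = (1, -1/3)
  row 1: subtract -4×row0 = (0, 8/3)
step 2: normalize row 1 (÷8/3) = (0, 1)
  row 0: subtract -1/3×row1 = (1, 0)

pivot columns: 0, 1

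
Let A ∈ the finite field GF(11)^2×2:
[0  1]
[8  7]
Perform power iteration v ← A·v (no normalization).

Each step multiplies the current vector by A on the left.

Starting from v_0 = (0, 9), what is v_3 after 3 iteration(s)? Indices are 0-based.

v_0 = (0, 9).
v_1 = A·v_0 = (9, 8).
v_2 = A·v_1 = (8, 7).
v_3 = A·v_2 = (7, 3).

v_3 = (7, 3)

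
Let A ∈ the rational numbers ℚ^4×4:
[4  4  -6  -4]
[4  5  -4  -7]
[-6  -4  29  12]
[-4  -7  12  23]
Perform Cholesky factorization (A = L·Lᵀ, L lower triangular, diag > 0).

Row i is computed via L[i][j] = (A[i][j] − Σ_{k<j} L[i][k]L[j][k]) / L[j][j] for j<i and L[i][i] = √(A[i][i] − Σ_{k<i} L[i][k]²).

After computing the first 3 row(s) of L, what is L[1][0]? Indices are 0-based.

L[1][0] = 2

Step 1: L[0][0] = √(4) = 2.
  L[1][0] = (4) / L[0][0] = 2.
Step 2: L[1][1] = √(1) = 1.
  L[2][0] = (-6) / L[0][0] = -3.
  L[2][1] = (2) / L[1][1] = 2.
Step 3: L[2][2] = √(16) = 4.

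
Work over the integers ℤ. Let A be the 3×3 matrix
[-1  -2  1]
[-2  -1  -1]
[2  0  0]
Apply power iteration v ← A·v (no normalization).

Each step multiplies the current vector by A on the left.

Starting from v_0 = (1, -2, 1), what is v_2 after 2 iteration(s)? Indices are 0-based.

v_0 = (1, -2, 1).
v_1 = A·v_0 = (4, -1, 2).
v_2 = A·v_1 = (0, -9, 8).

v_2 = (0, -9, 8)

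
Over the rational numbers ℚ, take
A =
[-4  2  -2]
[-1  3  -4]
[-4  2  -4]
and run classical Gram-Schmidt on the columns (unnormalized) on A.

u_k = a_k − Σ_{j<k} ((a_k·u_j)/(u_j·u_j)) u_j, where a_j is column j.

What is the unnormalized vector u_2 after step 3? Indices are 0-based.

Step 1: u_0 = a_0 = (-4, -1, -4).
Step 2: u_1 = a_1 − (-19/33)·u_0 = (-10/33, 80/33, -10/33).
Step 3: u_2 = a_2 − (28/33)·u_0 − (-13/10)·u_1 = (1, 0, -1).

u_2 = (1, 0, -1)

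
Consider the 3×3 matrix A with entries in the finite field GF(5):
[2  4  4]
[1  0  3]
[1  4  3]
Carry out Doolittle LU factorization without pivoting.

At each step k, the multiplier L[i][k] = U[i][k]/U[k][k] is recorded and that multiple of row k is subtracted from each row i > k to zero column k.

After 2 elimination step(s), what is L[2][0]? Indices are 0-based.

L[2][0] = 3

[col 0] pivot 2
  R1 -= 3*R0 → (0, 3, 1)  (L[1][0] := 3)
  R2 -= 3*R0 → (0, 2, 1)  (L[2][0] := 3)
[col 1] pivot 3
  R2 -= 4*R1 → (0, 0, 2)  (L[2][1] := 4)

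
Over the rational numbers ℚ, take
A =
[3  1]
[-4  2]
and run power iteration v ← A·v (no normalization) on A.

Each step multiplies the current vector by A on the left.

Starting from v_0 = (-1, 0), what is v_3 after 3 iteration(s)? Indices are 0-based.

v_3 = (5, 60)

v_0 = (-1, 0).
v_1 = A·v_0 = (-3, 4).
v_2 = A·v_1 = (-5, 20).
v_3 = A·v_2 = (5, 60).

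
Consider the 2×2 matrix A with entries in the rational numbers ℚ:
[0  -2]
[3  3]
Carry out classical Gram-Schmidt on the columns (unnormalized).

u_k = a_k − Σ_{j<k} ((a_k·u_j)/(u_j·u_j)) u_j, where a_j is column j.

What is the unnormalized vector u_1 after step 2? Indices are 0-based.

u_1 = (-2, 0)

Step 1: u_0 = a_0 = (0, 3).
Step 2: u_1 = a_1 − (1)·u_0 = (-2, 0).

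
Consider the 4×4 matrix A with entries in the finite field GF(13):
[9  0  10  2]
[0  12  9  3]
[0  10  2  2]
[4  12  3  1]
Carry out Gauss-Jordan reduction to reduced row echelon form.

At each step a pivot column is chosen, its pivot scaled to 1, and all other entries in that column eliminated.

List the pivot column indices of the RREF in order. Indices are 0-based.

pivot columns: 0, 1, 2, 3

[1] R0 /= 9  ⇒  (1, 0, 4, 6)
     R3 -= 4·R0  ⇒  (0, 12, 0, 3)
[2] R1 /= 12  ⇒  (0, 1, 4, 10)
     R2 -= 10·R1  ⇒  (0, 0, 1, 6)
     R3 -= 12·R1  ⇒  (0, 0, 4, 0)
[3] R2 /= 1  ⇒  (0, 0, 1, 6)
     R0 -= 4·R2  ⇒  (1, 0, 0, 8)
     R1 -= 4·R2  ⇒  (0, 1, 0, 12)
     R3 -= 4·R2  ⇒  (0, 0, 0, 2)
[4] R3 /= 2  ⇒  (0, 0, 0, 1)
     R0 -= 8·R3  ⇒  (1, 0, 0, 0)
     R1 -= 12·R3  ⇒  (0, 1, 0, 0)
     R2 -= 6·R3  ⇒  (0, 0, 1, 0)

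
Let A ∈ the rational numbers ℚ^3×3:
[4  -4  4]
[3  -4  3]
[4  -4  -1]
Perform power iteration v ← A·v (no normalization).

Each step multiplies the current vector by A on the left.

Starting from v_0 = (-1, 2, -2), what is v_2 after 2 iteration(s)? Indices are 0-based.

v_2 = (-52, -22, -2)

v_0 = (-1, 2, -2).
v_1 = A·v_0 = (-20, -17, -10).
v_2 = A·v_1 = (-52, -22, -2).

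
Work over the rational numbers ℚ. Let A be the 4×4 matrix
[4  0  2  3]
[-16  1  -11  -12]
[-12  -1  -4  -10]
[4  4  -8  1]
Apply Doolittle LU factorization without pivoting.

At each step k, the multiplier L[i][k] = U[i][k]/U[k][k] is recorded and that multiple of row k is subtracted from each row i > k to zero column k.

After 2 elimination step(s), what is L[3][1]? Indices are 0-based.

k=0: U[0][0]=4
  eliminate (1,0): mult=-4, new row 1: (0, 1, -3, 0); set L[1][0]=-4
  eliminate (2,0): mult=-3, new row 2: (0, -1, 2, -1); set L[2][0]=-3
  eliminate (3,0): mult=1, new row 3: (0, 4, -10, -2); set L[3][0]=1
k=1: U[1][1]=1
  eliminate (2,1): mult=-1, new row 2: (0, 0, -1, -1); set L[2][1]=-1
  eliminate (3,1): mult=4, new row 3: (0, 0, 2, -2); set L[3][1]=4

L[3][1] = 4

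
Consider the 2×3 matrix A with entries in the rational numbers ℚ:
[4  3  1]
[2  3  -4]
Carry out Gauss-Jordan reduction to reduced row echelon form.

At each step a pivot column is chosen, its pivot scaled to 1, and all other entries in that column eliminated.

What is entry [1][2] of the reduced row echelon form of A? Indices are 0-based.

M[1][2] = -3

step 1: normalize row 0 (÷4) = (1, 3/4, 1/4)
  row 1: subtract 2×row0 = (0, 3/2, -9/2)
step 2: normalize row 1 (÷3/2) = (0, 1, -3)
  row 0: subtract 3/4×row1 = (1, 0, 5/2)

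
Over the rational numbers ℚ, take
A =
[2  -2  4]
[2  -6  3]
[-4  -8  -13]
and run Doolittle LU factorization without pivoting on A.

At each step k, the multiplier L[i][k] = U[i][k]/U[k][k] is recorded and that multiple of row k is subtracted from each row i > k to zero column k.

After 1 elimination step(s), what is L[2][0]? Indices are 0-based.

L[2][0] = -2

k=0: U[0][0]=2
  eliminate (1,0): mult=1, new row 1: (0, -4, -1); set L[1][0]=1
  eliminate (2,0): mult=-2, new row 2: (0, -12, -5); set L[2][0]=-2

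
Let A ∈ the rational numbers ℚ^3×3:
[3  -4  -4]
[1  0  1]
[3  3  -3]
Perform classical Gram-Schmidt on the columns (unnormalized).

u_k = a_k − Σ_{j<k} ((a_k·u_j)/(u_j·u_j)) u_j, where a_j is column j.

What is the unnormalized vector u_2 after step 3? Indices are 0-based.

Step 1: u_0 = a_0 = (3, 1, 3).
Step 2: u_1 = a_1 − (-3/19)·u_0 = (-67/19, 3/19, 66/19).
Step 3: u_2 = a_2 − (-20/19)·u_0 − (73/466)·u_1 = (-135/466, 945/466, -90/233).

u_2 = (-135/466, 945/466, -90/233)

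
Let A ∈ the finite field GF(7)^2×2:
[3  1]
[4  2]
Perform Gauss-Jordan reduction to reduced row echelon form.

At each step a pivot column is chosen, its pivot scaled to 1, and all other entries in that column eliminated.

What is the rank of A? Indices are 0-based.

pivot(0,0)=3: scale R0 → (1, 5)
  clear (1,0): R1 −= (4)R0 → (0, 3)
pivot(1,1)=3: scale R1 → (0, 1)
  clear (0,1): R0 −= (5)R1 → (1, 0)

rank = 2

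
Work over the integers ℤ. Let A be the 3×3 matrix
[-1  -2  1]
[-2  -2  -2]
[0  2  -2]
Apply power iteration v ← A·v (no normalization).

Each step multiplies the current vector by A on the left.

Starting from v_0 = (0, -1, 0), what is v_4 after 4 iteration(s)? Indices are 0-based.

v_0 = (0, -1, 0).
v_1 = A·v_0 = (2, 2, -2).
v_2 = A·v_1 = (-8, -4, 8).
v_3 = A·v_2 = (24, 8, -24).
v_4 = A·v_3 = (-64, -16, 64).

v_4 = (-64, -16, 64)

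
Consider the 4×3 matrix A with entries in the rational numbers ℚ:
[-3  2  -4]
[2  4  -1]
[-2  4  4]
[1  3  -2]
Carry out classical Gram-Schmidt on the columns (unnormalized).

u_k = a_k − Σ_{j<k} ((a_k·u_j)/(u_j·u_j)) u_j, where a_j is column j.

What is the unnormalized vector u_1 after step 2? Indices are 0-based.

Step 1: u_0 = a_0 = (-3, 2, -2, 1).
Step 2: u_1 = a_1 − (-1/6)·u_0 = (3/2, 13/3, 11/3, 19/6).

u_1 = (3/2, 13/3, 11/3, 19/6)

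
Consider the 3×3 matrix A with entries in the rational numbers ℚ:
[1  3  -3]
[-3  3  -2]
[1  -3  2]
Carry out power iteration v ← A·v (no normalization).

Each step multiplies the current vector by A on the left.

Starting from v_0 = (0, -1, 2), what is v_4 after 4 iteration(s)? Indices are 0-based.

v_4 = (3, 640, -334)

v_0 = (0, -1, 2).
v_1 = A·v_0 = (-9, -7, 7).
v_2 = A·v_1 = (-51, -8, 26).
v_3 = A·v_2 = (-153, 77, 25).
v_4 = A·v_3 = (3, 640, -334).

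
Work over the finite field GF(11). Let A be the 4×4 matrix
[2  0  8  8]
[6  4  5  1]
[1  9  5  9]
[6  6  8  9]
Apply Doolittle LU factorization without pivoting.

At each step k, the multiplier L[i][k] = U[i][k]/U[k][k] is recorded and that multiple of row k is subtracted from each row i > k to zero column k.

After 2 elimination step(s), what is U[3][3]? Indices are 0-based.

U[3][3] = 3

k=0: U[0][0]=2
  eliminate (1,0): mult=3, new row 1: (0, 4, 3, 10); set L[1][0]=3
  eliminate (2,0): mult=6, new row 2: (0, 9, 1, 5); set L[2][0]=6
  eliminate (3,0): mult=3, new row 3: (0, 6, 6, 7); set L[3][0]=3
k=1: U[1][1]=4
  eliminate (2,1): mult=5, new row 2: (0, 0, 8, 10); set L[2][1]=5
  eliminate (3,1): mult=7, new row 3: (0, 0, 7, 3); set L[3][1]=7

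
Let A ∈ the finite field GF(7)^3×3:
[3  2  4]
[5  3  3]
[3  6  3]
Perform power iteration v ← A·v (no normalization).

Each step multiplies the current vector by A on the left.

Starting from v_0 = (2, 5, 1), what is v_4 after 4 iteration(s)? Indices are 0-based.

v_4 = (1, 2, 2)

v_0 = (2, 5, 1).
v_1 = A·v_0 = (6, 0, 4).
v_2 = A·v_1 = (6, 0, 2).
v_3 = A·v_2 = (5, 1, 3).
v_4 = A·v_3 = (1, 2, 2).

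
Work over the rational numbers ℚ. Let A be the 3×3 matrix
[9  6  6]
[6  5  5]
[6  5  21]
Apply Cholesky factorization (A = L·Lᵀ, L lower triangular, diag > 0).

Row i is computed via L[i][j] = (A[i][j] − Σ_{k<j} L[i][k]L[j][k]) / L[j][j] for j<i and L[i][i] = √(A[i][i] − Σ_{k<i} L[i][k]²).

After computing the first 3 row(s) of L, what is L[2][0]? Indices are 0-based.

L[2][0] = 2

Step 1: L[0][0] = √(9) = 3.
  L[1][0] = (6) / L[0][0] = 2.
Step 2: L[1][1] = √(1) = 1.
  L[2][0] = (6) / L[0][0] = 2.
  L[2][1] = (1) / L[1][1] = 1.
Step 3: L[2][2] = √(16) = 4.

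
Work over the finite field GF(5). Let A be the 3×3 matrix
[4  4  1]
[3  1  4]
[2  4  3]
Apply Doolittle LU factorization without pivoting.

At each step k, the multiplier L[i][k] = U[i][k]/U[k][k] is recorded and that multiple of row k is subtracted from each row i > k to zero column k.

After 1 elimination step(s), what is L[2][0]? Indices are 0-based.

k=0: U[0][0]=4
  eliminate (1,0): mult=2, new row 1: (0, 3, 2); set L[1][0]=2
  eliminate (2,0): mult=3, new row 2: (0, 2, 0); set L[2][0]=3

L[2][0] = 3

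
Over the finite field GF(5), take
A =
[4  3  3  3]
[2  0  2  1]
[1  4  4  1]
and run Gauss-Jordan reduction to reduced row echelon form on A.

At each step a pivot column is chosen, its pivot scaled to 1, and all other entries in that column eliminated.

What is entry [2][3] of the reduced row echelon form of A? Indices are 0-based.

pivot(0,0)=4: scale R0 → (1, 2, 2, 2)
  clear (1,0): R1 −= (2)R0 → (0, 1, 3, 2)
  clear (2,0): R2 −= (1)R0 → (0, 2, 2, 4)
pivot(1,1)=1: scale R1 → (0, 1, 3, 2)
  clear (0,1): R0 −= (2)R1 → (1, 0, 1, 3)
  clear (2,1): R2 −= (2)R1 → (0, 0, 1, 0)
pivot(2,2)=1: scale R2 → (0, 0, 1, 0)
  clear (0,2): R0 −= (1)R2 → (1, 0, 0, 3)
  clear (1,2): R1 −= (3)R2 → (0, 1, 0, 2)

M[2][3] = 0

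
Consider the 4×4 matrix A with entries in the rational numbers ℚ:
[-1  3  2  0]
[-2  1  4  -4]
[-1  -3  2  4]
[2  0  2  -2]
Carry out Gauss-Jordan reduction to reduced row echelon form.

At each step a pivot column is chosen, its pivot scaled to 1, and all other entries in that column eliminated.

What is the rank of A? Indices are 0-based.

step 1: normalize row 0 (÷-1) = (1, -3, -2, 0)
  row 1: subtract -2×row0 = (0, -5, 0, -4)
  row 2: subtract -1×row0 = (0, -6, 0, 4)
  row 3: subtract 2×row0 = (0, 6, 6, -2)
step 2: normalize row 1 (÷-5) = (0, 1, 0, 4/5)
  row 0: subtract -3×row1 = (1, 0, -2, 12/5)
  row 2: subtract -6×row1 = (0, 0, 0, 44/5)
  row 3: subtract 6×row1 = (0, 0, 6, -34/5)
step 3: exchange rows 2,3
step 3: normalize row 2 (÷6) = (0, 0, 1, -17/15)
  row 0: subtract -2×row2 = (1, 0, 0, 2/15)
step 4: normalize row 3 (÷44/5) = (0, 0, 0, 1)
  row 0: subtract 2/15×row3 = (1, 0, 0, 0)
  row 1: subtract 4/5×row3 = (0, 1, 0, 0)
  row 2: subtract -17/15×row3 = (0, 0, 1, 0)

rank = 4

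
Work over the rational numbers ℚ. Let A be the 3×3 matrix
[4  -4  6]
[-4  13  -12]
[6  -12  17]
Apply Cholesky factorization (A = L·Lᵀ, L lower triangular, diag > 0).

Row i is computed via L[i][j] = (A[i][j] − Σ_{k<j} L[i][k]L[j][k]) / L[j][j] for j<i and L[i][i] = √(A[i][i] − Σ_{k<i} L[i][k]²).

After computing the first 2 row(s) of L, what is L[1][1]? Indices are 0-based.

Step 1: L[0][0] = √(4) = 2.
  L[1][0] = (-4) / L[0][0] = -2.
Step 2: L[1][1] = √(9) = 3.

L[1][1] = 3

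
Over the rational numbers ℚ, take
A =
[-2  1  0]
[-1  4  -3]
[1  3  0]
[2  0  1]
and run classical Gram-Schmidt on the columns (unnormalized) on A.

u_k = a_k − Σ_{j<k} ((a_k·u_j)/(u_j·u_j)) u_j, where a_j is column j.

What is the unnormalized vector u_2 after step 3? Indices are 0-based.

Step 1: u_0 = a_0 = (-2, -1, 1, 2).
Step 2: u_1 = a_1 − (-3/10)·u_0 = (2/5, 37/10, 33/10, 3/5).
Step 3: u_2 = a_2 − (1/2)·u_0 − (-105/251)·u_1 = (293/251, -239/251, 221/251, 63/251).

u_2 = (293/251, -239/251, 221/251, 63/251)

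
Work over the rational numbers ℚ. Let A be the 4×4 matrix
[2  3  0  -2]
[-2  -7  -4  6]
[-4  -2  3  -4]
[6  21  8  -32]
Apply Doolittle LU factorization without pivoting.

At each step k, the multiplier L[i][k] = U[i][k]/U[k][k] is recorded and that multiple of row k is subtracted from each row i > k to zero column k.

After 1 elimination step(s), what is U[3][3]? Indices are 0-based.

k=0: U[0][0]=2
  eliminate (1,0): mult=-1, new row 1: (0, -4, -4, 4); set L[1][0]=-1
  eliminate (2,0): mult=-2, new row 2: (0, 4, 3, -8); set L[2][0]=-2
  eliminate (3,0): mult=3, new row 3: (0, 12, 8, -26); set L[3][0]=3

U[3][3] = -26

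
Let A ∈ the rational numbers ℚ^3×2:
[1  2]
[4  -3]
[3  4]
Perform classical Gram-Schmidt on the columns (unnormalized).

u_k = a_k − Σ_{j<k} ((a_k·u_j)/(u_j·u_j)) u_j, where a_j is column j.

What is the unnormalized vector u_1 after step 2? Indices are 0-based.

u_1 = (25/13, -43/13, 49/13)

Step 1: u_0 = a_0 = (1, 4, 3).
Step 2: u_1 = a_1 − (1/13)·u_0 = (25/13, -43/13, 49/13).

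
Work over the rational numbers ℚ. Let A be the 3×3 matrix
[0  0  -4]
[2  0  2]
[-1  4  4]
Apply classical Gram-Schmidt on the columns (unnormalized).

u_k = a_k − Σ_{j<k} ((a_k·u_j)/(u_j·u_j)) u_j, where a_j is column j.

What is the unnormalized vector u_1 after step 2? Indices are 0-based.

Step 1: u_0 = a_0 = (0, 2, -1).
Step 2: u_1 = a_1 − (-4/5)·u_0 = (0, 8/5, 16/5).

u_1 = (0, 8/5, 16/5)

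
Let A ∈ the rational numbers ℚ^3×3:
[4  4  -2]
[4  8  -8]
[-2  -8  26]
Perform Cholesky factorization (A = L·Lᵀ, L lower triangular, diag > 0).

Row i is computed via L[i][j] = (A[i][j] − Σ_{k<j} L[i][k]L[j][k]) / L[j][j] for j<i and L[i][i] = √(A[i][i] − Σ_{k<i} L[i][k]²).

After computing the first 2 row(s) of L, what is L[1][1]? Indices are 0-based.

Step 1: L[0][0] = √(4) = 2.
  L[1][0] = (4) / L[0][0] = 2.
Step 2: L[1][1] = √(4) = 2.

L[1][1] = 2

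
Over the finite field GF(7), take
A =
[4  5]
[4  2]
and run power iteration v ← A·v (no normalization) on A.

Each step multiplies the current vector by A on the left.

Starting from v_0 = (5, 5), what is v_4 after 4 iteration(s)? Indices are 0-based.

v_0 = (5, 5).
v_1 = A·v_0 = (3, 2).
v_2 = A·v_1 = (1, 2).
v_3 = A·v_2 = (0, 1).
v_4 = A·v_3 = (5, 2).

v_4 = (5, 2)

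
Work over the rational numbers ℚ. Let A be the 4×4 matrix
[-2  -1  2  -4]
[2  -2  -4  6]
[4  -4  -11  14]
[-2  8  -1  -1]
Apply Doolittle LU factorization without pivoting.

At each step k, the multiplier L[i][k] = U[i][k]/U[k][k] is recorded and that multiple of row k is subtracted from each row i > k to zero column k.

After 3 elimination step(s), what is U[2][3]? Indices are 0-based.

U[2][3] = 2

k=0: U[0][0]=-2
  eliminate (1,0): mult=-1, new row 1: (0, -3, -2, 2); set L[1][0]=-1
  eliminate (2,0): mult=-2, new row 2: (0, -6, -7, 6); set L[2][0]=-2
  eliminate (3,0): mult=1, new row 3: (0, 9, -3, 3); set L[3][0]=1
k=1: U[1][1]=-3
  eliminate (2,1): mult=2, new row 2: (0, 0, -3, 2); set L[2][1]=2
  eliminate (3,1): mult=-3, new row 3: (0, 0, -9, 9); set L[3][1]=-3
k=2: U[2][2]=-3
  eliminate (3,2): mult=3, new row 3: (0, 0, 0, 3); set L[3][2]=3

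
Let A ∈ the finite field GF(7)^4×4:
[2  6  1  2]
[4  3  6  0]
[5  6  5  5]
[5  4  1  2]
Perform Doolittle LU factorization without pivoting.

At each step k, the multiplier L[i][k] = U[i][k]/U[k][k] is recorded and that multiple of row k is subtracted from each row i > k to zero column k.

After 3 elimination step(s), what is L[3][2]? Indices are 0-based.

L[3][2] = 4

[col 0] pivot 2
  R1 -= 2*R0 → (0, 5, 4, 3)  (L[1][0] := 2)
  R2 -= 6*R0 → (0, 5, 6, 0)  (L[2][0] := 6)
  R3 -= 6*R0 → (0, 3, 2, 4)  (L[3][0] := 6)
[col 1] pivot 5
  R2 -= 1*R1 → (0, 0, 2, 4)  (L[2][1] := 1)
  R3 -= 2*R1 → (0, 0, 1, 5)  (L[3][1] := 2)
[col 2] pivot 2
  R3 -= 4*R2 → (0, 0, 0, 3)  (L[3][2] := 4)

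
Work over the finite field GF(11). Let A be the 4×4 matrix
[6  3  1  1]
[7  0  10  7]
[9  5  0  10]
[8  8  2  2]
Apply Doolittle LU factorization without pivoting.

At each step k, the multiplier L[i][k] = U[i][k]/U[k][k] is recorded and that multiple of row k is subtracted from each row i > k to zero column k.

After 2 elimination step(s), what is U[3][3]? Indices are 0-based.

[col 0] pivot 6
  R1 -= 3*R0 → (0, 2, 7, 4)  (L[1][0] := 3)
  R2 -= 7*R0 → (0, 6, 4, 3)  (L[2][0] := 7)
  R3 -= 5*R0 → (0, 4, 8, 8)  (L[3][0] := 5)
[col 1] pivot 2
  R2 -= 3*R1 → (0, 0, 5, 2)  (L[2][1] := 3)
  R3 -= 2*R1 → (0, 0, 5, 0)  (L[3][1] := 2)

U[3][3] = 0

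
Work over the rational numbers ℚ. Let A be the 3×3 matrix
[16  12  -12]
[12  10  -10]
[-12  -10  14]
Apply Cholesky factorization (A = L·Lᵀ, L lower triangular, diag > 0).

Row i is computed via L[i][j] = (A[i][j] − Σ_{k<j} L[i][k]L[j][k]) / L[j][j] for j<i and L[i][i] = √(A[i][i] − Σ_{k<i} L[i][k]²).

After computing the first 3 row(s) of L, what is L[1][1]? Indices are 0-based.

Step 1: L[0][0] = √(16) = 4.
  L[1][0] = (12) / L[0][0] = 3.
Step 2: L[1][1] = √(1) = 1.
  L[2][0] = (-12) / L[0][0] = -3.
  L[2][1] = (-1) / L[1][1] = -1.
Step 3: L[2][2] = √(4) = 2.

L[1][1] = 1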